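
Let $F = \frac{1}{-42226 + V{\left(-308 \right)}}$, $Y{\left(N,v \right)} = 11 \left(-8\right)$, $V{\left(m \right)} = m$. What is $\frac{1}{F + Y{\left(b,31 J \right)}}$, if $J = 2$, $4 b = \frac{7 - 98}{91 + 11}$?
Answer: $- \frac{42534}{3742993} \approx -0.011364$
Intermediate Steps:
$b = - \frac{91}{408}$ ($b = \frac{\left(7 - 98\right) \frac{1}{91 + 11}}{4} = \frac{\left(-91\right) \frac{1}{102}}{4} = \frac{1}{4} \left(- \frac{91}{102}\right) = - \frac{91}{408} \approx -0.22304$)
$Y{\left(N,v \right)} = -88$
$F = - \frac{1}{42534}$ ($F = \frac{1}{-42226 - 308} = \frac{1}{-42534} = - \frac{1}{42534} \approx -2.3511 \cdot 10^{-5}$)
$\frac{1}{F + Y{\left(b,31 J \right)}} = \frac{1}{- \frac{1}{42534} - 88} = \frac{1}{- \frac{3742993}{42534}} = - \frac{42534}{3742993}$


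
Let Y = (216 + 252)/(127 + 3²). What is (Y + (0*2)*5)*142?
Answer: 8307/17 ≈ 488.65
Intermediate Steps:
Y = 117/34 (Y = 468/(127 + 9) = 468/136 = 468*(1/136) = 117/34 ≈ 3.4412)
(Y + (0*2)*5)*142 = (117/34 + (0*2)*5)*142 = (117/34 + 0*5)*142 = (117/34 + 0)*142 = (117/34)*142 = 8307/17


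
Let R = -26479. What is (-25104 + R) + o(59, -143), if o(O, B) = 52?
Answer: -51531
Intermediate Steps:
(-25104 + R) + o(59, -143) = (-25104 - 26479) + 52 = -51583 + 52 = -51531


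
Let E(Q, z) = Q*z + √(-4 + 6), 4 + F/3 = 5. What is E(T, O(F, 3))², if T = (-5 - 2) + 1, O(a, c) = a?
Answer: (18 - √2)² ≈ 275.09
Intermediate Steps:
F = 3 (F = -12 + 3*5 = -12 + 15 = 3)
T = -6 (T = -7 + 1 = -6)
E(Q, z) = √2 + Q*z (E(Q, z) = Q*z + √2 = √2 + Q*z)
E(T, O(F, 3))² = (√2 - 6*3)² = (√2 - 18)² = (-18 + √2)²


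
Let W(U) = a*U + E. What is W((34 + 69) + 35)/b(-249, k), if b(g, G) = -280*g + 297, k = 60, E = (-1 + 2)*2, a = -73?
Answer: -10072/70017 ≈ -0.14385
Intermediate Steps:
E = 2 (E = 1*2 = 2)
b(g, G) = 297 - 280*g
W(U) = 2 - 73*U (W(U) = -73*U + 2 = 2 - 73*U)
W((34 + 69) + 35)/b(-249, k) = (2 - 73*((34 + 69) + 35))/(297 - 280*(-249)) = (2 - 73*(103 + 35))/(297 + 69720) = (2 - 73*138)/70017 = (2 - 10074)*(1/70017) = -10072*1/70017 = -10072/70017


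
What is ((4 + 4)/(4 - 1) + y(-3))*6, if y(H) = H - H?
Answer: 16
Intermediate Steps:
y(H) = 0
((4 + 4)/(4 - 1) + y(-3))*6 = ((4 + 4)/(4 - 1) + 0)*6 = (8/3 + 0)*6 = (8/3)*6 = 16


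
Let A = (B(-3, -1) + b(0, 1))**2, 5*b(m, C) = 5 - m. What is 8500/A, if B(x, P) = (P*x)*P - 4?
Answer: 2125/9 ≈ 236.11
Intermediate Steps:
B(x, P) = -4 + x*P**2 (B(x, P) = x*P**2 - 4 = -4 + x*P**2)
b(m, C) = 1 - m/5 (b(m, C) = (5 - m)/5 = 1 - m/5)
A = 36 (A = ((-4 - 3*(-1)**2) + (1 - 1/5*0))**2 = ((-4 - 3*1) + (1 + 0))**2 = ((-4 - 3) + 1)**2 = (-7 + 1)**2 = (-6)**2 = 36)
8500/A = 8500/36 = 8500*(1/36) = 2125/9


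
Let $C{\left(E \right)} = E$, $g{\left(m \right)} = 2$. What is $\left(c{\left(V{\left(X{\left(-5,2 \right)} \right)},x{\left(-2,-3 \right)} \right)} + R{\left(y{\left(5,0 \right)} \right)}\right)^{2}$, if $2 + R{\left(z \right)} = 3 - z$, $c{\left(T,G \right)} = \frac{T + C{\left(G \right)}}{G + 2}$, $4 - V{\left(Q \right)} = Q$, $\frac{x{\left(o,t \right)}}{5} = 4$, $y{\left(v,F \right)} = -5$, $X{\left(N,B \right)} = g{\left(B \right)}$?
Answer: $49$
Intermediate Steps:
$X{\left(N,B \right)} = 2$
$x{\left(o,t \right)} = 20$ ($x{\left(o,t \right)} = 5 \cdot 4 = 20$)
$V{\left(Q \right)} = 4 - Q$
$c{\left(T,G \right)} = \frac{G + T}{2 + G}$ ($c{\left(T,G \right)} = \frac{T + G}{G + 2} = \frac{G + T}{2 + G}$)
$R{\left(z \right)} = 1 - z$ ($R{\left(z \right)} = -2 - \left(-3 + z\right) = 1 - z$)
$\left(c{\left(V{\left(X{\left(-5,2 \right)} \right)},x{\left(-2,-3 \right)} \right)} + R{\left(y{\left(5,0 \right)} \right)}\right)^{2} = \left(\frac{20 + \left(4 - 2\right)}{2 + 20} + \left(1 - -5\right)\right)^{2} = \left(\frac{20 + \left(4 - 2\right)}{22} + \left(1 + 5\right)\right)^{2} = \left(\frac{20 + 2}{22} + 6\right)^{2} = \left(\frac{1}{22} \cdot 22 + 6\right)^{2} = \left(1 + 6\right)^{2} = 7^{2} = 49$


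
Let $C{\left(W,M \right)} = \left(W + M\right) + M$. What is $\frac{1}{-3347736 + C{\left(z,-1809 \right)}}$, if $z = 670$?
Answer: $- \frac{1}{3350684} \approx -2.9845 \cdot 10^{-7}$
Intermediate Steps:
$C{\left(W,M \right)} = W + 2 M$ ($C{\left(W,M \right)} = \left(M + W\right) + M = W + 2 M$)
$\frac{1}{-3347736 + C{\left(z,-1809 \right)}} = \frac{1}{-3347736 + \left(670 + 2 \left(-1809\right)\right)} = \frac{1}{-3347736 + \left(670 - 3618\right)} = \frac{1}{-3347736 - 2948} = \frac{1}{-3350684} = - \frac{1}{3350684}$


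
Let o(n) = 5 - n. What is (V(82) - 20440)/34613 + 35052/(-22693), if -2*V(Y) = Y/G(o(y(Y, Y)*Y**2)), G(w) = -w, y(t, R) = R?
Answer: -924690775752361/433080644388667 ≈ -2.1351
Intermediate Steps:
V(Y) = -Y/(2*(-5 + Y**3)) (V(Y) = -Y/(2*((-(5 - Y*Y**2)))) = -Y/(2*((-(5 - Y**3)))) = -Y/(2*(-5 + Y**3)))
(V(82) - 20440)/34613 + 35052/(-22693) = (-1*82/(-10 + 2*82**3) - 20440)/34613 + 35052/(-22693) = (-1*82/(-10 + 2*551368) - 20440)*(1/34613) + 35052*(-1/22693) = (-1*82/(-10 + 1102736) - 20440)*(1/34613) - 35052/22693 = (-1*82/1102726 - 20440)*(1/34613) - 35052/22693 = (-1*82*1/1102726 - 20440)*(1/34613) - 35052/22693 = (-41/551363 - 20440)*(1/34613) - 35052/22693 = -11269859761/551363*1/34613 - 35052/22693 = -11269859761/19084327519 - 35052/22693 = -924690775752361/433080644388667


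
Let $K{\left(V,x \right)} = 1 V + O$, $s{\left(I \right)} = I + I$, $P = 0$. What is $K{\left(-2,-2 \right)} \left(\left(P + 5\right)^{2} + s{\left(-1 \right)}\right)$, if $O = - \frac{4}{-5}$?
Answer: $- \frac{138}{5} \approx -27.6$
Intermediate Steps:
$O = \frac{4}{5}$ ($O = \left(-4\right) \left(- \frac{1}{5}\right) = \frac{4}{5} \approx 0.8$)
$s{\left(I \right)} = 2 I$
$K{\left(V,x \right)} = \frac{4}{5} + V$ ($K{\left(V,x \right)} = 1 V + \frac{4}{5} = V + \frac{4}{5} = \frac{4}{5} + V$)
$K{\left(-2,-2 \right)} \left(\left(P + 5\right)^{2} + s{\left(-1 \right)}\right) = \left(\frac{4}{5} - 2\right) \left(\left(0 + 5\right)^{2} + 2 \left(-1\right)\right) = - \frac{6 \left(5^{2} - 2\right)}{5} = - \frac{6 \left(25 - 2\right)}{5} = \left(- \frac{6}{5}\right) 23 = - \frac{138}{5}$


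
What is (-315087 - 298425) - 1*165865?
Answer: -779377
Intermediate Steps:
(-315087 - 298425) - 1*165865 = -613512 - 165865 = -779377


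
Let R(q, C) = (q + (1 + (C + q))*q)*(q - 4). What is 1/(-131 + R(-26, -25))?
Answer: -1/38351 ≈ -2.6075e-5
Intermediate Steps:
R(q, C) = (-4 + q)*(q + q*(1 + C + q)) (R(q, C) = (q + (1 + C + q)*q)*(-4 + q) = (q + q*(1 + C + q))*(-4 + q) = (-4 + q)*(q + q*(1 + C + q)))
1/(-131 + R(-26, -25)) = 1/(-131 - 26*(-8 + (-26)² - 4*(-25) - 2*(-26) - 25*(-26))) = 1/(-131 - 26*(-8 + 676 + 100 + 52 + 650)) = 1/(-131 - 26*1470) = 1/(-131 - 38220) = 1/(-38351) = -1/38351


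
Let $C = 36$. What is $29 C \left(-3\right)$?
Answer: $-3132$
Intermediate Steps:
$29 C \left(-3\right) = 29 \cdot 36 \left(-3\right) = 1044 \left(-3\right) = -3132$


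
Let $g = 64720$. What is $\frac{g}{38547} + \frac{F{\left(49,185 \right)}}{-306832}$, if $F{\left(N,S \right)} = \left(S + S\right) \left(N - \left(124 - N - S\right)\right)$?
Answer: $\frac{8795223515}{5913726552} \approx 1.4873$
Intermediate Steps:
$F{\left(N,S \right)} = 2 S \left(-124 + S + 2 N\right)$ ($F{\left(N,S \right)} = 2 S \left(N + \left(-124 + N + S\right)\right) = 2 S \left(-124 + S + 2 N\right)$)
$\frac{g}{38547} + \frac{F{\left(49,185 \right)}}{-306832} = \frac{64720}{38547} + \frac{2 \cdot 185 \left(-124 + 185 + 2 \cdot 49\right)}{-306832} = 64720 \cdot \frac{1}{38547} + 2 \cdot 185 \left(-124 + 185 + 98\right) \left(- \frac{1}{306832}\right) = \frac{64720}{38547} + 2 \cdot 185 \cdot 159 \left(- \frac{1}{306832}\right) = \frac{64720}{38547} + 58830 \left(- \frac{1}{306832}\right) = \frac{64720}{38547} - \frac{29415}{153416} = \frac{8795223515}{5913726552}$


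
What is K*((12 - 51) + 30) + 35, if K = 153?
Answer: -1342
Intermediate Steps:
K*((12 - 51) + 30) + 35 = 153*((12 - 51) + 30) + 35 = 153*(-39 + 30) + 35 = 153*(-9) + 35 = -1377 + 35 = -1342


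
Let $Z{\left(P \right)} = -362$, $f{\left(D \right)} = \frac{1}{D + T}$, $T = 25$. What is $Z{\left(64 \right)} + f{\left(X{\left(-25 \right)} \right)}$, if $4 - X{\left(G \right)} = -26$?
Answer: $- \frac{19909}{55} \approx -361.98$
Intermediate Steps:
$X{\left(G \right)} = 30$ ($X{\left(G \right)} = 4 - -26 = 4 + 26 = 30$)
$f{\left(D \right)} = \frac{1}{25 + D}$ ($f{\left(D \right)} = \frac{1}{D + 25} = \frac{1}{25 + D}$)
$Z{\left(64 \right)} + f{\left(X{\left(-25 \right)} \right)} = -362 + \frac{1}{25 + 30} = -362 + \frac{1}{55} = - \frac{19909}{55}$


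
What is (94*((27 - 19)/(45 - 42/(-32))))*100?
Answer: 1203200/741 ≈ 1623.8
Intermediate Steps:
(94*((27 - 19)/(45 - 42/(-32))))*100 = (94*(8/(45 - 42*(-1/32))))*100 = (94*(8/(45 + 21/16)))*100 = (94*(8/(741/16)))*100 = (94*(8*(16/741)))*100 = (94*(128/741))*100 = (12032/741)*100 = 1203200/741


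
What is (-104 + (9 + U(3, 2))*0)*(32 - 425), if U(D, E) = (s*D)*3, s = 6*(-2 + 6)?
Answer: 40872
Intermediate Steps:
s = 24 (s = 6*4 = 24)
U(D, E) = 72*D (U(D, E) = (24*D)*3 = 72*D)
(-104 + (9 + U(3, 2))*0)*(32 - 425) = (-104 + (9 + 72*3)*0)*(32 - 425) = (-104 + (9 + 216)*0)*(-393) = (-104 + 225*0)*(-393) = (-104 + 0)*(-393) = -104*(-393) = 40872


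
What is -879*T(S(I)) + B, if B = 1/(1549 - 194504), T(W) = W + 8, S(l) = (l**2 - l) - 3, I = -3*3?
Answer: -16112707276/192955 ≈ -83505.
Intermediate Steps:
I = -9
S(l) = -3 + l**2 - l
T(W) = 8 + W
B = -1/192955 (B = 1/(-192955) = -1/192955 ≈ -5.1826e-6)
-879*T(S(I)) + B = -879*(8 + (-3 + (-9)**2 - 1*(-9))) - 1/192955 = -879*(8 + (-3 + 81 + 9)) - 1/192955 = -879*(8 + 87) - 1/192955 = -879*95 - 1/192955 = -83505 - 1/192955 = -16112707276/192955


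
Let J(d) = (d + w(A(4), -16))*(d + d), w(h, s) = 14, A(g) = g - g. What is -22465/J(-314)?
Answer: -4493/37680 ≈ -0.11924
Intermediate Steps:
A(g) = 0
J(d) = 2*d*(14 + d) (J(d) = (d + 14)*(d + d) = (14 + d)*(2*d) = 2*d*(14 + d))
-22465/J(-314) = -22465*(-1/(628*(14 - 314))) = -22465/(2*(-314)*(-300)) = -22465/188400 = -22465*1/188400 = -4493/37680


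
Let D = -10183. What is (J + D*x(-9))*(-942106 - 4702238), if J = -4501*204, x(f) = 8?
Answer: 5642470077792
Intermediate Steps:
J = -918204
(J + D*x(-9))*(-942106 - 4702238) = (-918204 - 10183*8)*(-942106 - 4702238) = (-918204 - 81464)*(-5644344) = -999668*(-5644344) = 5642470077792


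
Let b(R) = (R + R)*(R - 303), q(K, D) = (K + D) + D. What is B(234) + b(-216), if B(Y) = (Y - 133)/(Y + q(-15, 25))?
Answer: 60312053/269 ≈ 2.2421e+5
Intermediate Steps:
q(K, D) = K + 2*D (q(K, D) = (D + K) + D = K + 2*D)
B(Y) = (-133 + Y)/(35 + Y) (B(Y) = (Y - 133)/(Y + (-15 + 2*25)) = (-133 + Y)/(Y + (-15 + 50)) = (-133 + Y)/(Y + 35) = (-133 + Y)/(35 + Y))
b(R) = 2*R*(-303 + R) (b(R) = (2*R)*(-303 + R) = 2*R*(-303 + R))
B(234) + b(-216) = (-133 + 234)/(35 + 234) + 2*(-216)*(-303 - 216) = 101/269 + 2*(-216)*(-519) = (1/269)*101 + 224208 = 101/269 + 224208 = 60312053/269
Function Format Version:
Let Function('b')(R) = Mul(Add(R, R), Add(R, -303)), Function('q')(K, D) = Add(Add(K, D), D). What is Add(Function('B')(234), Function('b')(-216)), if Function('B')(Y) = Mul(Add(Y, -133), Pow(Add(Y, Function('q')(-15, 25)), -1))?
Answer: Rational(60312053, 269) ≈ 2.2421e+5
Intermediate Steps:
Function('q')(K, D) = Add(K, Mul(2, D)) (Function('q')(K, D) = Add(Add(D, K), D) = Add(K, Mul(2, D)))
Function('B')(Y) = Mul(Pow(Add(35, Y), -1), Add(-133, Y)) (Function('B')(Y) = Mul(Add(Y, -133), Pow(Add(Y, Add(-15, Mul(2, 25))), -1)) = Mul(Add(-133, Y), Pow(Add(Y, Add(-15, 50)), -1)) = Mul(Add(-133, Y), Pow(Add(Y, 35), -1)) = Mul(Add(-133, Y), Pow(Add(35, Y), -1)) = Mul(Pow(Add(35, Y), -1), Add(-133, Y)))
Function('b')(R) = Mul(2, R, Add(-303, R)) (Function('b')(R) = Mul(Mul(2, R), Add(-303, R)) = Mul(2, R, Add(-303, R)))
Add(Function('B')(234), Function('b')(-216)) = Add(Mul(Pow(Add(35, 234), -1), Add(-133, 234)), Mul(2, -216, Add(-303, -216))) = Add(Mul(Pow(269, -1), 101), Mul(2, -216, -519)) = Add(Mul(Rational(1, 269), 101), 224208) = Add(Rational(101, 269), 224208) = Rational(60312053, 269)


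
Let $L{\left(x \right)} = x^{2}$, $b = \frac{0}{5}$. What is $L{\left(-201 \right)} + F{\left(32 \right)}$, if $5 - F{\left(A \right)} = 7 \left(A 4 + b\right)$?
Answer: $39510$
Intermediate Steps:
$b = 0$ ($b = 0 \cdot \frac{1}{5} = 0$)
$F{\left(A \right)} = 5 - 28 A$ ($F{\left(A \right)} = 5 - 7 \left(A 4 + 0\right) = 5 - 7 \left(4 A + 0\right) = 5 - 7 \cdot 4 A = 5 - 28 A$)
$L{\left(-201 \right)} + F{\left(32 \right)} = \left(-201\right)^{2} + \left(5 - 896\right) = 40401 + \left(5 - 896\right) = 40401 - 891 = 39510$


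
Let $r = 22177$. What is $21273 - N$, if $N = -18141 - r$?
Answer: $61591$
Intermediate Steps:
$N = -40318$ ($N = -18141 - 22177 = -40318$)
$21273 - N = 21273 - -40318 = 21273 + 40318 = 61591$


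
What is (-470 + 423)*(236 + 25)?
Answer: -12267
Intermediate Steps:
(-470 + 423)*(236 + 25) = -47*261 = -12267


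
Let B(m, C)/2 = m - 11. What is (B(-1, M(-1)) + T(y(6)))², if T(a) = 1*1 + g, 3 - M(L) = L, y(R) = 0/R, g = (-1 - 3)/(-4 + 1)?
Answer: 4225/9 ≈ 469.44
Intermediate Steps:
g = 4/3 (g = -4/(-3) = -4*(-⅓) = 4/3 ≈ 1.3333)
y(R) = 0
M(L) = 3 - L
B(m, C) = -22 + 2*m (B(m, C) = 2*(m - 11) = 2*(-11 + m) = -22 + 2*m)
T(a) = 7/3 (T(a) = 1*1 + 4/3 = 1 + 4/3 = 7/3)
(B(-1, M(-1)) + T(y(6)))² = ((-22 + 2*(-1)) + 7/3)² = ((-22 - 2) + 7/3)² = (-24 + 7/3)² = (-65/3)² = 4225/9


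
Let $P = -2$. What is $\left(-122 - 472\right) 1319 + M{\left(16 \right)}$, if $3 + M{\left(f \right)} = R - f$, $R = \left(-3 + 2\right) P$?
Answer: $-783503$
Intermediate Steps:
$R = 2$ ($R = \left(-3 + 2\right) \left(-2\right) = \left(-1\right) \left(-2\right) = 2$)
$M{\left(f \right)} = -1 - f$ ($M{\left(f \right)} = -3 - \left(-2 + f\right) = -1 - f$)
$\left(-122 - 472\right) 1319 + M{\left(16 \right)} = \left(-122 - 472\right) 1319 - 17 = \left(-594\right) 1319 - 17 = -783486 - 17 = -783503$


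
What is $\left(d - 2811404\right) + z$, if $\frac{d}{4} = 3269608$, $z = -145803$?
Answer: $10121225$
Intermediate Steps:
$d = 13078432$ ($d = 4 \cdot 3269608 = 13078432$)
$\left(d - 2811404\right) + z = \left(13078432 - 2811404\right) - 145803 = 10267028 - 145803 = 10121225$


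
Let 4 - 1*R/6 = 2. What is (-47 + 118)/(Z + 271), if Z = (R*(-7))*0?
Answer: 71/271 ≈ 0.26199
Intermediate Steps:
R = 12 (R = 24 - 6*2 = 24 - 12 = 12)
Z = 0 (Z = (12*(-7))*0 = -84*0 = 0)
(-47 + 118)/(Z + 271) = (-47 + 118)/(0 + 271) = 71/271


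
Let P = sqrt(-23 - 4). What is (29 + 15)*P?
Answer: 132*I*sqrt(3) ≈ 228.63*I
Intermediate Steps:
P = 3*I*sqrt(3) (P = sqrt(-27) = 3*I*sqrt(3) ≈ 5.1962*I)
(29 + 15)*P = (29 + 15)*(3*I*sqrt(3)) = 44*(3*I*sqrt(3)) = 132*I*sqrt(3)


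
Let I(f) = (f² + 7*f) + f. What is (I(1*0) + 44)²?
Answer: 1936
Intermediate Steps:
I(f) = f² + 8*f
(I(1*0) + 44)² = ((1*0)*(8 + 1*0) + 44)² = (0*(8 + 0) + 44)² = (0*8 + 44)² = (0 + 44)² = 44² = 1936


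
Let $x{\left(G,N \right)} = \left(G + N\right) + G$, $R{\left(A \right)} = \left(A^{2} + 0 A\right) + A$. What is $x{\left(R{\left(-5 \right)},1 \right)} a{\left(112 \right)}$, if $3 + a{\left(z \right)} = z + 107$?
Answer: $8856$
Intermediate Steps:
$a{\left(z \right)} = 104 + z$ ($a{\left(z \right)} = -3 + \left(z + 107\right) = -3 + \left(107 + z\right) = 104 + z$)
$R{\left(A \right)} = A + A^{2}$ ($R{\left(A \right)} = \left(A^{2} + 0\right) + A = A^{2} + A = A + A^{2}$)
$x{\left(G,N \right)} = N + 2 G$
$x{\left(R{\left(-5 \right)},1 \right)} a{\left(112 \right)} = \left(1 + 2 \left(- 5 \left(1 - 5\right)\right)\right) \left(104 + 112\right) = \left(1 + 2 \left(\left(-5\right) \left(-4\right)\right)\right) 216 = \left(1 + 2 \cdot 20\right) 216 = \left(1 + 40\right) 216 = 41 \cdot 216 = 8856$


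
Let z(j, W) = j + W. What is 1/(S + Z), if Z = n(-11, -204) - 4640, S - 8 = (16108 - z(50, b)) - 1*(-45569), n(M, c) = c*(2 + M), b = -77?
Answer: 1/58908 ≈ 1.6976e-5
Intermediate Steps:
z(j, W) = W + j
S = 61712 (S = 8 + ((16108 - (-77 + 50)) - 1*(-45569)) = 8 + ((16108 - 1*(-27)) + 45569) = 8 + ((16108 + 27) + 45569) = 8 + (16135 + 45569) = 8 + 61704 = 61712)
Z = -2804 (Z = -204*(2 - 11) - 4640 = -204*(-9) - 4640 = 1836 - 4640 = -2804)
1/(S + Z) = 1/(61712 - 2804) = 1/58908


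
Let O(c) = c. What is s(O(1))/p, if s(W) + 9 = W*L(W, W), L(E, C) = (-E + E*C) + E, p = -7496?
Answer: 1/937 ≈ 0.0010672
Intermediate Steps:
L(E, C) = C*E (L(E, C) = (-E + C*E) + E = C*E)
s(W) = -9 + W³ (s(W) = -9 + W*(W*W) = -9 + W*W² = -9 + W³)
s(O(1))/p = (-9 + 1³)/(-7496) = (-9 + 1)*(-1/7496) = -8*(-1/7496) = 1/937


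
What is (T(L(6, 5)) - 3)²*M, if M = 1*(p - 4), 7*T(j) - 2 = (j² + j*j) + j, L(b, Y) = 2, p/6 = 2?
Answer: 648/49 ≈ 13.224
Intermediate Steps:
p = 12 (p = 6*2 = 12)
T(j) = 2/7 + j/7 + 2*j²/7 (T(j) = 2/7 + ((j² + j*j) + j)/7 = 2/7 + ((j² + j²) + j)/7 = 2/7 + (2*j² + j)/7 = 2/7 + (j + 2*j²)/7 = 2/7 + (j/7 + 2*j²/7) = 2/7 + j/7 + 2*j²/7)
M = 8 (M = 1*(12 - 4) = 1*8 = 8)
(T(L(6, 5)) - 3)²*M = ((2/7 + (⅐)*2 + (2/7)*2²) - 3)²*8 = ((2/7 + 2/7 + (2/7)*4) - 3)²*8 = ((2/7 + 2/7 + 8/7) - 3)²*8 = (12/7 - 3)²*8 = (-9/7)²*8 = (81/49)*8 = 648/49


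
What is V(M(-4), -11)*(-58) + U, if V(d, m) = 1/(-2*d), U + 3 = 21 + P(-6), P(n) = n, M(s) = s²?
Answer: 221/16 ≈ 13.813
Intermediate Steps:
U = 12 (U = -3 + (21 - 6) = -3 + 15 = 12)
V(d, m) = -1/(2*d)
V(M(-4), -11)*(-58) + U = -1/(2*((-4)²))*(-58) + 12 = -½/16*(-58) + 12 = -½*1/16*(-58) + 12 = -1/32*(-58) + 12 = 29/16 + 12 = 221/16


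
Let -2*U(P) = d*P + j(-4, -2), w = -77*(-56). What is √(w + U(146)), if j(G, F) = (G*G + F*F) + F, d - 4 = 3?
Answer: 4*√237 ≈ 61.579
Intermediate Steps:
d = 7 (d = 4 + 3 = 7)
j(G, F) = F + F² + G² (j(G, F) = (G² + F²) + F = (F² + G²) + F = F + F² + G²)
w = 4312
U(P) = -9 - 7*P/2 (U(P) = -(7*P + (-2 + (-2)² + (-4)²))/2 = -(7*P + (-2 + 4 + 16))/2 = -(7*P + 18)/2 = -(18 + 7*P)/2 = -9 - 7*P/2)
√(w + U(146)) = √(4312 + (-9 - 7/2*146)) = √(4312 + (-9 - 511)) = √(4312 - 520) = √3792 = 4*√237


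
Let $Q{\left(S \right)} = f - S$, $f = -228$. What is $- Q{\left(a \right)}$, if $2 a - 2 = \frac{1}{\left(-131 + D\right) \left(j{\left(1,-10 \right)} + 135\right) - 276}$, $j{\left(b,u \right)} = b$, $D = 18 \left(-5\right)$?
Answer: $\frac{13892055}{60664} \approx 229.0$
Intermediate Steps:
$D = -90$
$a = \frac{60663}{60664}$ ($a = 1 + \frac{1}{2 \left(\left(-131 - 90\right) \left(1 + 135\right) - 276\right)} = 1 + \frac{1}{2 \left(\left(-221\right) 136 - 276\right)} = 1 + \frac{1}{2 \left(-30056 - 276\right)} = 1 + \frac{1}{2 \left(-30332\right)} = 1 + \frac{1}{2} \left(- \frac{1}{30332}\right) = 1 - \frac{1}{60664} = \frac{60663}{60664} \approx 0.99998$)
$Q{\left(S \right)} = -228 - S$
$- Q{\left(a \right)} = - (-228 - \frac{60663}{60664}) = \left(-1\right) \left(- \frac{13892055}{60664}\right) = \frac{13892055}{60664}$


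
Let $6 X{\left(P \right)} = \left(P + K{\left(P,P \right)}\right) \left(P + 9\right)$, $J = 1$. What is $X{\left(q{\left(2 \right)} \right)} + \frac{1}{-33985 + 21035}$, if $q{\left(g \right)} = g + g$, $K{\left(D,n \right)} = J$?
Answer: $\frac{210436}{19425} \approx 10.833$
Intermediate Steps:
$K{\left(D,n \right)} = 1$
$q{\left(g \right)} = 2 g$
$X{\left(P \right)} = \frac{\left(1 + P\right) \left(9 + P\right)}{6}$ ($X{\left(P \right)} = \frac{\left(P + 1\right) \left(P + 9\right)}{6} = \frac{\left(1 + P\right) \left(9 + P\right)}{6}$)
$X{\left(q{\left(2 \right)} \right)} + \frac{1}{-33985 + 21035} = \left(\frac{3}{2} + \frac{\left(2 \cdot 2\right)^{2}}{6} + \frac{5 \cdot 2 \cdot 2}{3}\right) + \frac{1}{-33985 + 21035} = \left(\frac{3}{2} + \frac{4^{2}}{6} + \frac{5}{3} \cdot 4\right) + \frac{1}{-12950} = \left(\frac{3}{2} + \frac{1}{6} \cdot 16 + \frac{20}{3}\right) - \frac{1}{12950} = \left(\frac{3}{2} + \frac{8}{3} + \frac{20}{3}\right) - \frac{1}{12950} = \frac{65}{6} - \frac{1}{12950} = \frac{210436}{19425}$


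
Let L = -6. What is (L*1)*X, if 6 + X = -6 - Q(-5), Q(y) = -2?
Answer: 60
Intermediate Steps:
X = -10 (X = -6 + (-6 - 1*(-2)) = -6 + (-6 + 2) = -6 - 4 = -10)
(L*1)*X = -6*1*(-10) = -6*(-10) = 60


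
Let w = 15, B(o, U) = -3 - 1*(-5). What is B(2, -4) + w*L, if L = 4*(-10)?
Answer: -598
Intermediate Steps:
L = -40
B(o, U) = 2 (B(o, U) = -3 + 5 = 2)
B(2, -4) + w*L = 2 + 15*(-40) = 2 - 600 = -598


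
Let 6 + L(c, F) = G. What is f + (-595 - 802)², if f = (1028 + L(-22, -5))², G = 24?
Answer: 3045725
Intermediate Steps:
L(c, F) = 18 (L(c, F) = -6 + 24 = 18)
f = 1094116 (f = (1028 + 18)² = 1046² = 1094116)
f + (-595 - 802)² = 1094116 + (-595 - 802)² = 1094116 + (-1397)² = 1094116 + 1951609 = 3045725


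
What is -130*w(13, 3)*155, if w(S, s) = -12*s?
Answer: 725400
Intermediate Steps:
-130*w(13, 3)*155 = -(-1560)*3*155 = -130*(-36)*155 = 4680*155 = 725400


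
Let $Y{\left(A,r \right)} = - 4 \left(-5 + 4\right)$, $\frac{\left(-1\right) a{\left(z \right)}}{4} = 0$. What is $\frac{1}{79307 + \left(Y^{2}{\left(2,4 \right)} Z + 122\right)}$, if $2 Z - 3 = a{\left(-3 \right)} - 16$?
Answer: $\frac{1}{79325} \approx 1.2606 \cdot 10^{-5}$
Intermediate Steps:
$a{\left(z \right)} = 0$ ($a{\left(z \right)} = \left(-4\right) 0 = 0$)
$Y{\left(A,r \right)} = 4$ ($Y{\left(A,r \right)} = \left(-4\right) \left(-1\right) = 4$)
$Z = - \frac{13}{2}$ ($Z = \frac{3}{2} + \frac{0 - 16}{2} = \frac{3}{2} + \frac{1}{2} \left(-16\right) = \frac{3}{2} - 8 = - \frac{13}{2} \approx -6.5$)
$\frac{1}{79307 + \left(Y^{2}{\left(2,4 \right)} Z + 122\right)} = \frac{1}{79307 + \left(4^{2} \left(- \frac{13}{2}\right) + 122\right)} = \frac{1}{79307 + \left(16 \left(- \frac{13}{2}\right) + 122\right)} = \frac{1}{79307 + \left(-104 + 122\right)} = \frac{1}{79307 + 18} = \frac{1}{79325}$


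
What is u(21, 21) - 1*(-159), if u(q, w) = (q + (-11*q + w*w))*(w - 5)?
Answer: 3855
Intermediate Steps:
u(q, w) = (-5 + w)*(w**2 - 10*q) (u(q, w) = (q + (-11*q + w**2))*(-5 + w) = (q + (w**2 - 11*q))*(-5 + w) = (w**2 - 10*q)*(-5 + w) = (-5 + w)*(w**2 - 10*q))
u(21, 21) - 1*(-159) = (21**3 - 5*21**2 + 50*21 - 10*21*21) - 1*(-159) = (9261 - 5*441 + 1050 - 4410) + 159 = (9261 - 2205 + 1050 - 4410) + 159 = 3696 + 159 = 3855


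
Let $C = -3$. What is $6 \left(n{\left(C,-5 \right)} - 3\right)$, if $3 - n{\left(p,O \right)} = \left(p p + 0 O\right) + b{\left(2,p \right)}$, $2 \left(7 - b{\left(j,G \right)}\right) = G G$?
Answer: $-69$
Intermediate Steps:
$b{\left(j,G \right)} = 7 - \frac{G^{2}}{2}$ ($b{\left(j,G \right)} = 7 - \frac{G G}{2} = 7 - \frac{G^{2}}{2}$)
$n{\left(p,O \right)} = -4 - \frac{p^{2}}{2}$ ($n{\left(p,O \right)} = 3 - \left(\left(p p + 0 O\right) - \left(-7 + \frac{p^{2}}{2}\right)\right) = 3 - \left(\left(p^{2} + 0\right) - \left(-7 + \frac{p^{2}}{2}\right)\right) = 3 - \left(p^{2} - \left(-7 + \frac{p^{2}}{2}\right)\right) = 3 - \left(7 + \frac{p^{2}}{2}\right) = -4 - \frac{p^{2}}{2}$)
$6 \left(n{\left(C,-5 \right)} - 3\right) = 6 \left(\left(-4 - \frac{\left(-3\right)^{2}}{2}\right) - 3\right) = 6 \left(\left(-4 - \frac{9}{2}\right) - 3\right) = 6 \left(- \frac{17}{2} - 3\right) = 6 \left(- \frac{23}{2}\right) = -69$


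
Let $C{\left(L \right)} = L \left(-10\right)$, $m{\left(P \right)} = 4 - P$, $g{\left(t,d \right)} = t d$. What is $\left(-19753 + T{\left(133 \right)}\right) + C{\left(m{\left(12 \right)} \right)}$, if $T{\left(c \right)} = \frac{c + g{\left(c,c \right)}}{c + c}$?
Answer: $-19606$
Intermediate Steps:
$g{\left(t,d \right)} = d t$
$T{\left(c \right)} = \frac{c + c^{2}}{2 c}$ ($T{\left(c \right)} = \frac{c + c c}{c + c} = \frac{c + c^{2}}{2 c}$)
$C{\left(L \right)} = - 10 L$
$\left(-19753 + T{\left(133 \right)}\right) + C{\left(m{\left(12 \right)} \right)} = \left(-19753 + \left(\frac{1}{2} + \frac{1}{2} \cdot 133\right)\right) - 10 \left(4 - 12\right) = \left(-19753 + \left(\frac{1}{2} + \frac{133}{2}\right)\right) - 10 \left(4 - 12\right) = \left(-19753 + 67\right) - -80 = -19686 + 80 = -19606$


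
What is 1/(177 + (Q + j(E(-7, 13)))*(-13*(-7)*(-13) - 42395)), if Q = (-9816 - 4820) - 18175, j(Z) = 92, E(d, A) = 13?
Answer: 1/1425828759 ≈ 7.0135e-10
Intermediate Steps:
Q = -32811 (Q = -14636 - 18175 = -32811)
1/(177 + (Q + j(E(-7, 13)))*(-13*(-7)*(-13) - 42395)) = 1/(177 + (-32811 + 92)*(-13*(-7)*(-13) - 42395)) = 1/(177 - 32719*(91*(-13) - 42395)) = 1/(177 - 32719*(-1183 - 42395)) = 1/(177 - 32719*(-43578)) = 1/(177 + 1425828582) = 1/1425828759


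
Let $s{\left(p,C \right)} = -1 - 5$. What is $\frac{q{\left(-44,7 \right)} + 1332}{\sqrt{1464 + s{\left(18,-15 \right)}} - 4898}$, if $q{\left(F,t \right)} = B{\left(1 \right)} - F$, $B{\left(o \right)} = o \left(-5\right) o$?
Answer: $- \frac{3357579}{11994473} - \frac{37017 \sqrt{2}}{23988946} \approx -0.28211$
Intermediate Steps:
$B{\left(o \right)} = - 5 o^{2}$ ($B{\left(o \right)} = - 5 o o = - 5 o^{2}$)
$q{\left(F,t \right)} = -5 - F$ ($q{\left(F,t \right)} = - 5 \cdot 1^{2} - F = \left(-5\right) 1 - F = -5 - F$)
$s{\left(p,C \right)} = -6$ ($s{\left(p,C \right)} = -1 - 5 = -6$)
$\frac{q{\left(-44,7 \right)} + 1332}{\sqrt{1464 + s{\left(18,-15 \right)}} - 4898} = \frac{\left(-5 - -44\right) + 1332}{\sqrt{1464 - 6} - 4898} = \frac{\left(-5 + 44\right) + 1332}{\sqrt{1458} - 4898} = \frac{39 + 1332}{27 \sqrt{2} - 4898} = \frac{1371}{-4898 + 27 \sqrt{2}}$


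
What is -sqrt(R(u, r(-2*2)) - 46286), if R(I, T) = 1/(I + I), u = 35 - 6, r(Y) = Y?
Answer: -I*sqrt(155706046)/58 ≈ -215.14*I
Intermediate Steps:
u = 29
R(I, T) = 1/(2*I)
-sqrt(R(u, r(-2*2)) - 46286) = -sqrt((1/2)/29 - 46286) = -sqrt((1/2)*(1/29) - 46286) = -sqrt(1/58 - 46286) = -sqrt(-2684587/58) = -I*sqrt(155706046)/58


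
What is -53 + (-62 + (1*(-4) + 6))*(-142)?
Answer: 8467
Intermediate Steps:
-53 + (-62 + (1*(-4) + 6))*(-142) = -53 + (-62 + (-4 + 6))*(-142) = -53 + (-62 + 2)*(-142) = -53 - 60*(-142) = -53 + 8520 = 8467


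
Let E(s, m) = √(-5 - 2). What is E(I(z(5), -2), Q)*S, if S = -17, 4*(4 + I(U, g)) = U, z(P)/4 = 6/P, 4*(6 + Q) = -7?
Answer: -17*I*√7 ≈ -44.978*I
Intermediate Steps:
Q = -31/4 (Q = -6 + (¼)*(-7) = -6 - 7/4 = -31/4 ≈ -7.7500)
z(P) = 24/P (z(P) = 4*(6/P) = 24/P)
I(U, g) = -4 + U/4
E(s, m) = I*√7 (E(s, m) = √(-7) = I*√7)
E(I(z(5), -2), Q)*S = (I*√7)*(-17) = -17*I*√7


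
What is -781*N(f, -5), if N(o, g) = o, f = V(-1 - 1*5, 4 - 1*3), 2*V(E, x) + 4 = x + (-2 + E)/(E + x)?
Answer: 5467/10 ≈ 546.70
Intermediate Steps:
V(E, x) = -2 + x/2 + (-2 + E)/(2*(E + x)) (V(E, x) = -2 + (x + (-2 + E)/(E + x))/2 = -2 + (x/2 + (-2 + E)/(2*(E + x))) = -2 + x/2 + (-2 + E)/(2*(E + x)))
f = -7/10 (f = (-2 + (4 - 1*3)² - 4*(4 - 1*3) - 3*(-1 - 1*5) + (-1 - 1*5)*(4 - 1*3))/(2*((-1 - 1*5) + (4 - 1*3))) = (-2 + (4 - 3)² - 4*(4 - 3) - 3*(-1 - 5) + (-1 - 5)*(4 - 3))/(2*((-1 - 5) + (4 - 3))) = (-2 + 1² - 4*1 - 3*(-6) - 6*1)/(2*(-6 + 1)) = (½)*(-2 + 1 - 4 + 18 - 6)/(-5) = (½)*(-⅕)*7 = -7/10 ≈ -0.70000)
-781*N(f, -5) = -781*(-7/10) = 5467/10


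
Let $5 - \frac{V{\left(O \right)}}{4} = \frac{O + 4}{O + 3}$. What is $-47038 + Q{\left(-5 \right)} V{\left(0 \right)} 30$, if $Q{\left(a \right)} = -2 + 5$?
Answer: $-45718$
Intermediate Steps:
$Q{\left(a \right)} = 3$
$V{\left(O \right)} = 20 - \frac{4 \left(4 + O\right)}{3 + O}$ ($V{\left(O \right)} = 20 - 4 \frac{O + 4}{O + 3} = 20 - 4 \frac{4 + O}{3 + O} = 20 - \frac{4 \left(4 + O\right)}{3 + O}$)
$-47038 + Q{\left(-5 \right)} V{\left(0 \right)} 30 = -47038 + 3 \frac{4 \left(11 + 4 \cdot 0\right)}{3 + 0} \cdot 30 = -47038 + 3 \frac{4 \left(11 + 0\right)}{3} \cdot 30 = -47038 + 3 \cdot 4 \cdot \frac{1}{3} \cdot 11 \cdot 30 = -47038 + 3 \cdot \frac{44}{3} \cdot 30 = -47038 + 44 \cdot 30 = -47038 + 1320 = -45718$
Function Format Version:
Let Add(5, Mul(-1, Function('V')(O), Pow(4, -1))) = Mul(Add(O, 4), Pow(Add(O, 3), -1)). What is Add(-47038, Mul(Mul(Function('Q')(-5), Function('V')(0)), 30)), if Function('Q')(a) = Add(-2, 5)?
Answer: -45718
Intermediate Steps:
Function('Q')(a) = 3
Function('V')(O) = Add(20, Mul(-4, Pow(Add(3, O), -1), Add(4, O))) (Function('V')(O) = Add(20, Mul(-4, Mul(Add(O, 4), Pow(Add(O, 3), -1)))) = Add(20, Mul(-4, Mul(Add(4, O), Pow(Add(3, O), -1)))) = Add(20, Mul(-4, Mul(Pow(Add(3, O), -1), Add(4, O)))) = Add(20, Mul(-4, Pow(Add(3, O), -1), Add(4, O))))
Add(-47038, Mul(Mul(Function('Q')(-5), Function('V')(0)), 30)) = Add(-47038, Mul(Mul(3, Mul(4, Pow(Add(3, 0), -1), Add(11, Mul(4, 0)))), 30)) = Add(-47038, Mul(Mul(3, Mul(4, Pow(3, -1), Add(11, 0))), 30)) = Add(-47038, Mul(Mul(3, Mul(4, Rational(1, 3), 11)), 30)) = Add(-47038, Mul(Mul(3, Rational(44, 3)), 30)) = Add(-47038, Mul(44, 30)) = Add(-47038, 1320) = -45718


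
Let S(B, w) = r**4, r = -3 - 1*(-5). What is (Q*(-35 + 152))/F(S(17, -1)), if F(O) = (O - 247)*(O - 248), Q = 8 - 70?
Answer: -1209/8932 ≈ -0.13536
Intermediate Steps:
Q = -62
r = 2 (r = -3 + 5 = 2)
S(B, w) = 16 (S(B, w) = 2**4 = 16)
F(O) = (-248 + O)*(-247 + O) (F(O) = (-247 + O)*(-248 + O) = (-248 + O)*(-247 + O))
(Q*(-35 + 152))/F(S(17, -1)) = (-62*(-35 + 152))/(61256 + 16**2 - 495*16) = (-62*117)/(61256 + 256 - 7920) = -7254/53592 = -7254*1/53592 = -1209/8932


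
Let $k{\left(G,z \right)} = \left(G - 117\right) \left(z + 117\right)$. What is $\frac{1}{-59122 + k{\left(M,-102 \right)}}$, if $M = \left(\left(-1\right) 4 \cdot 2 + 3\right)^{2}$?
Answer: $- \frac{1}{60502} \approx -1.6528 \cdot 10^{-5}$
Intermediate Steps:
$M = 25$ ($M = \left(\left(-4\right) 2 + 3\right)^{2} = \left(-8 + 3\right)^{2} = \left(-5\right)^{2} = 25$)
$k{\left(G,z \right)} = \left(-117 + G\right) \left(117 + z\right)$
$\frac{1}{-59122 + k{\left(M,-102 \right)}} = \frac{1}{-59122 + \left(-13689 - -11934 + 117 \cdot 25 + 25 \left(-102\right)\right)} = \frac{1}{-59122 + \left(-13689 + 11934 + 2925 - 2550\right)} = \frac{1}{-59122 - 1380} = \frac{1}{-60502} = - \frac{1}{60502}$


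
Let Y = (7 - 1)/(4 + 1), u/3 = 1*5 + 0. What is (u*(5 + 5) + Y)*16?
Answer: 12096/5 ≈ 2419.2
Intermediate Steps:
u = 15 (u = 3*(1*5 + 0) = 3*(5 + 0) = 3*5 = 15)
Y = 6/5 ≈ 1.2000
(u*(5 + 5) + Y)*16 = (15*(5 + 5) + 6/5)*16 = (15*10 + 6/5)*16 = (150 + 6/5)*16 = (756/5)*16 = 12096/5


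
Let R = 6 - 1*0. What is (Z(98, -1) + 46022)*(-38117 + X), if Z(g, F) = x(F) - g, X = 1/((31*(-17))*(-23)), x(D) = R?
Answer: -21220402045080/12121 ≈ -1.7507e+9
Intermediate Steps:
R = 6 (R = 6 + 0 = 6)
x(D) = 6
X = 1/12121 (X = 1/(-527*(-23)) = 1/12121 ≈ 8.2501e-5)
Z(g, F) = 6 - g
(Z(98, -1) + 46022)*(-38117 + X) = ((6 - 1*98) + 46022)*(-38117 + 1/12121) = ((6 - 98) + 46022)*(-462016156/12121) = (-92 + 46022)*(-462016156/12121) = 45930*(-462016156/12121) = -21220402045080/12121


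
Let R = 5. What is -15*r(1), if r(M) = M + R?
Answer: -90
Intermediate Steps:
r(M) = 5 + M (r(M) = M + 5 = 5 + M)
-15*r(1) = -15*(5 + 1) = -15*6 = -90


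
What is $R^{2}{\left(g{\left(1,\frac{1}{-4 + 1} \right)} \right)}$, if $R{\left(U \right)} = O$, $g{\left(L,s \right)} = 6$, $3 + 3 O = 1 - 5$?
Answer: $\frac{49}{9} \approx 5.4444$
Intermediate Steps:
$O = - \frac{7}{3}$ ($O = -1 + \frac{1 - 5}{3} = -1 + \frac{1}{3} \left(-4\right) = -1 - \frac{4}{3} = - \frac{7}{3} \approx -2.3333$)
$R{\left(U \right)} = - \frac{7}{3}$
$R^{2}{\left(g{\left(1,\frac{1}{-4 + 1} \right)} \right)} = \left(- \frac{7}{3}\right)^{2} = \frac{49}{9}$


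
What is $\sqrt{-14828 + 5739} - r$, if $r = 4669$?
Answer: $-4669 + i \sqrt{9089} \approx -4669.0 + 95.336 i$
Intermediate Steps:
$\sqrt{-14828 + 5739} - r = \sqrt{-14828 + 5739} - 4669 = \sqrt{-9089} - 4669 = i \sqrt{9089} - 4669 = -4669 + i \sqrt{9089}$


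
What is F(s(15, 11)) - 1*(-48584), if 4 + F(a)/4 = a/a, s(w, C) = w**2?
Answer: 48572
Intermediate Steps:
F(a) = -12 (F(a) = -16 + 4*(a/a) = -16 + 4*1 = -16 + 4 = -12)
F(s(15, 11)) - 1*(-48584) = -12 - 1*(-48584) = -12 + 48584 = 48572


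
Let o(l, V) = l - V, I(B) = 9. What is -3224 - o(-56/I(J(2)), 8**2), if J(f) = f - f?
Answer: -28384/9 ≈ -3153.8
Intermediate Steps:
J(f) = 0
-3224 - o(-56/I(J(2)), 8**2) = -3224 - (-56/9 - 1*8**2) = -3224 - (-56*1/9 - 1*64) = -3224 - (-56/9 - 64) = -3224 - 1*(-632/9) = -3224 + 632/9 = -28384/9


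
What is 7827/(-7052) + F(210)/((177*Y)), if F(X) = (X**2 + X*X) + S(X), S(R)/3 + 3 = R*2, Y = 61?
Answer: 182100111/25380148 ≈ 7.1749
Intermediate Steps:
S(R) = -9 + 6*R (S(R) = -9 + 3*(R*2) = -9 + 3*(2*R) = -9 + 6*R)
F(X) = -9 + 2*X**2 + 6*X (F(X) = (X**2 + X*X) + (-9 + 6*X) = (X**2 + X**2) + (-9 + 6*X) = 2*X**2 + (-9 + 6*X) = -9 + 2*X**2 + 6*X)
7827/(-7052) + F(210)/((177*Y)) = 7827/(-7052) + (-9 + 2*210**2 + 6*210)/((177*61)) = 7827*(-1/7052) + (-9 + 2*44100 + 1260)/10797 = -7827/7052 + (-9 + 88200 + 1260)*(1/10797) = -7827/7052 + 89451*(1/10797) = -7827/7052 + 29817/3599 = 182100111/25380148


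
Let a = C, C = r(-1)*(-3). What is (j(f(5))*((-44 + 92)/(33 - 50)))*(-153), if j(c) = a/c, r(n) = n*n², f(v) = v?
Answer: 1296/5 ≈ 259.20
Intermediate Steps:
r(n) = n³
C = 3 (C = (-1)³*(-3) = -1*(-3) = 3)
a = 3
j(c) = 3/c
(j(f(5))*((-44 + 92)/(33 - 50)))*(-153) = ((3/5)*((-44 + 92)/(33 - 50)))*(-153) = ((3*(⅕))*(48/(-17)))*(-153) = (3*(48*(-1/17))/5)*(-153) = ((⅗)*(-48/17))*(-153) = -144/85*(-153) = 1296/5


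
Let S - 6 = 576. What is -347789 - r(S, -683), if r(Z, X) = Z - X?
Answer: -349054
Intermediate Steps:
S = 582 (S = 6 + 576 = 582)
-347789 - r(S, -683) = -347789 - (582 - 1*(-683)) = -347789 - (582 + 683) = -347789 - 1*1265 = -347789 - 1265 = -349054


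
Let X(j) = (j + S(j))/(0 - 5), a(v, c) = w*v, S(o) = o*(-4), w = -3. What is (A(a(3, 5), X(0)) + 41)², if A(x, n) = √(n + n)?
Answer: 1681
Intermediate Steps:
S(o) = -4*o
a(v, c) = -3*v
X(j) = 3*j/5 (X(j) = (j - 4*j)/(0 - 5) = -3*j/(-5) = -3*j*(-⅕) = 3*j/5)
A(x, n) = √2*√n (A(x, n) = √(2*n) = √2*√n)
(A(a(3, 5), X(0)) + 41)² = (√2*√((⅗)*0) + 41)² = (√2*√0 + 41)² = (√2*0 + 41)² = (0 + 41)² = 41² = 1681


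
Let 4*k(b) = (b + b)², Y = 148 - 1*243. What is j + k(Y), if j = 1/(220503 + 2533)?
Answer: 2012899901/223036 ≈ 9025.0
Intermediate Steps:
j = 1/223036 ≈ 4.4836e-6
Y = -95 (Y = 148 - 243 = -95)
k(b) = b² (k(b) = (b + b)²/4 = (2*b)²/4 = (4*b²)/4 = b²)
j + k(Y) = 1/223036 + (-95)² = 1/223036 + 9025 = 2012899901/223036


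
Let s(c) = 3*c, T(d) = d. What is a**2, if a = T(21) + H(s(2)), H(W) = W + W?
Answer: 1089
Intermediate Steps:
H(W) = 2*W
a = 33 (a = 21 + 2*(3*2) = 21 + 2*6 = 21 + 12 = 33)
a**2 = 33**2 = 1089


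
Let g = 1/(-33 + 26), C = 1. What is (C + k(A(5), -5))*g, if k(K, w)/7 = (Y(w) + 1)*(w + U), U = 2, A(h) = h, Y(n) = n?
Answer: -85/7 ≈ -12.143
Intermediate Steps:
g = -1/7 (g = 1/(-7) = -1/7 ≈ -0.14286)
k(K, w) = 7*(1 + w)*(2 + w) (k(K, w) = 7*((w + 1)*(w + 2)) = 7*((1 + w)*(2 + w)) = 7*(1 + w)*(2 + w))
(C + k(A(5), -5))*g = (1 + (14 + 7*(-5)**2 + 21*(-5)))*(-1/7) = (1 + (14 + 7*25 - 105))*(-1/7) = (1 + (14 + 175 - 105))*(-1/7) = (1 + 84)*(-1/7) = 85*(-1/7) = -85/7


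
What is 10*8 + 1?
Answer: 81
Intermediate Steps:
10*8 + 1 = 80 + 1 = 81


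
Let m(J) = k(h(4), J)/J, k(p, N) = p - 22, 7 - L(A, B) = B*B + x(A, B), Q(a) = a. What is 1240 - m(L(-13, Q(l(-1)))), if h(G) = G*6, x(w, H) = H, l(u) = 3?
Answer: 6202/5 ≈ 1240.4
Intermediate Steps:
h(G) = 6*G
L(A, B) = 7 - B - B**2 (L(A, B) = 7 - (B*B + B) = 7 - (B**2 + B) = 7 - (B + B**2) = 7 + (-B - B**2) = 7 - B - B**2)
k(p, N) = -22 + p
m(J) = 2/J (m(J) = (-22 + 6*4)/J = (-22 + 24)/J = 2/J)
1240 - m(L(-13, Q(l(-1)))) = 1240 - 2/(7 - 1*3 - 1*3**2) = 1240 - 2/(7 - 3 - 1*9) = 1240 - 2/(7 - 3 - 9) = 1240 - 2/(-5) = 1240 - 2*(-1)/5 = 1240 - 1*(-2/5) = 1240 + 2/5 = 6202/5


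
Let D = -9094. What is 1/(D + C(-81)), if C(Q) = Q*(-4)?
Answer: -1/8770 ≈ -0.00011403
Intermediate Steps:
C(Q) = -4*Q
1/(D + C(-81)) = 1/(-9094 - 4*(-81)) = 1/(-9094 + 324) = 1/(-8770) = -1/8770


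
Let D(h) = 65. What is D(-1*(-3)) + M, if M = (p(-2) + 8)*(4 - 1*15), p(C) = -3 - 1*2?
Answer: 32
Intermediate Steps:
p(C) = -5 (p(C) = -3 - 2 = -5)
M = -33 (M = (-5 + 8)*(4 - 1*15) = 3*(4 - 15) = 3*(-11) = -33)
D(-1*(-3)) + M = 65 - 33 = 32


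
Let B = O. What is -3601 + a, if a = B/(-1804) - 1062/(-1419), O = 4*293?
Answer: -69832278/19393 ≈ -3600.9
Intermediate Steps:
O = 1172
B = 1172
a = 1915/19393 (a = 1172/(-1804) - 1062/(-1419) = 1172*(-1/1804) - 1062*(-1/1419) = -293/451 + 354/473 = 1915/19393 ≈ 0.098747)
-3601 + a = -3601 + 1915/19393 = -69832278/19393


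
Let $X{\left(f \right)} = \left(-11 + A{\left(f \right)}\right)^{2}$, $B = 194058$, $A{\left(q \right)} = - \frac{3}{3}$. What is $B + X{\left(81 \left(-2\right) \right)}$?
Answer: $194202$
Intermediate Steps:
$A{\left(q \right)} = -1$ ($A{\left(q \right)} = \left(-3\right) \frac{1}{3} = -1$)
$X{\left(f \right)} = 144$ ($X{\left(f \right)} = \left(-11 - 1\right)^{2} = \left(-12\right)^{2} = 144$)
$B + X{\left(81 \left(-2\right) \right)} = 194058 + 144 = 194202$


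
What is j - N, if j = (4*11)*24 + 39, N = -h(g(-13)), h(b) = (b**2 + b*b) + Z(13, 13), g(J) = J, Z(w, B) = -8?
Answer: 1425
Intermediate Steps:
h(b) = -8 + 2*b**2 (h(b) = (b**2 + b*b) - 8 = (b**2 + b**2) - 8 = 2*b**2 - 8 = -8 + 2*b**2)
N = -330 (N = -(-8 + 2*(-13)**2) = -(-8 + 2*169) = -(-8 + 338) = -1*330 = -330)
j = 1095 (j = 44*24 + 39 = 1056 + 39 = 1095)
j - N = 1095 - 1*(-330) = 1095 + 330 = 1425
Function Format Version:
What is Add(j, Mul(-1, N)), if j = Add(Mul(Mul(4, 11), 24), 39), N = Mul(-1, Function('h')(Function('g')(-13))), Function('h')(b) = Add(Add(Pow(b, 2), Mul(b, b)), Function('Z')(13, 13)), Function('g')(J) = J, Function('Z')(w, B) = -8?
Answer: 1425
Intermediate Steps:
Function('h')(b) = Add(-8, Mul(2, Pow(b, 2))) (Function('h')(b) = Add(Add(Pow(b, 2), Mul(b, b)), -8) = Add(Add(Pow(b, 2), Pow(b, 2)), -8) = Add(Mul(2, Pow(b, 2)), -8) = Add(-8, Mul(2, Pow(b, 2))))
N = -330 (N = Mul(-1, Add(-8, Mul(2, Pow(-13, 2)))) = Mul(-1, Add(-8, Mul(2, 169))) = Mul(-1, Add(-8, 338)) = Mul(-1, 330) = -330)
j = 1095 (j = Add(Mul(44, 24), 39) = Add(1056, 39) = 1095)
Add(j, Mul(-1, N)) = Add(1095, Mul(-1, -330)) = Add(1095, 330) = 1425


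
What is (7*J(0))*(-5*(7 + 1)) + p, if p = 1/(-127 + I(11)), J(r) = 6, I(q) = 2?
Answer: -210001/125 ≈ -1680.0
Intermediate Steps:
p = -1/125 (p = 1/(-127 + 2) = 1/(-125) = -1/125 ≈ -0.0080000)
(7*J(0))*(-5*(7 + 1)) + p = (7*6)*(-5*(7 + 1)) - 1/125 = 42*(-5*8) - 1/125 = 42*(-40) - 1/125 = -1680 - 1/125 = -210001/125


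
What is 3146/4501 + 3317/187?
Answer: 15518119/841687 ≈ 18.437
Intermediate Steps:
3146/4501 + 3317/187 = 15518119/841687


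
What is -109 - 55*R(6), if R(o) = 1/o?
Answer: -709/6 ≈ -118.17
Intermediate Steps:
-109 - 55*R(6) = -109 - 55/6 = -709/6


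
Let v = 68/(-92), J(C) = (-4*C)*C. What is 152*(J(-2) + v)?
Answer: -58520/23 ≈ -2544.3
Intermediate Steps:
J(C) = -4*C²
v = -17/23 (v = 68*(-1/92) = -17/23 ≈ -0.73913)
152*(J(-2) + v) = 152*(-4*(-2)² - 17/23) = 152*(-4*4 - 17/23) = 152*(-16 - 17/23) = 152*(-385/23) = -58520/23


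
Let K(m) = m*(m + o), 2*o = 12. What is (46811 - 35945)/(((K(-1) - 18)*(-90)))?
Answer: 1811/345 ≈ 5.2493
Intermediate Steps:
o = 6 (o = (1/2)*12 = 6)
K(m) = m*(6 + m) (K(m) = m*(m + 6) = m*(6 + m))
(46811 - 35945)/(((K(-1) - 18)*(-90))) = (46811 - 35945)/(((-(6 - 1) - 18)*(-90))) = 10866/(((-1*5 - 18)*(-90))) = 10866/(((-5 - 18)*(-90))) = 10866/((-23*(-90))) = 10866/2070 = 10866*(1/2070) = 1811/345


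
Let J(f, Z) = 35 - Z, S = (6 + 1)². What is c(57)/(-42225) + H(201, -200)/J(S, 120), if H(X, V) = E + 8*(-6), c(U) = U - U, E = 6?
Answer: 42/85 ≈ 0.49412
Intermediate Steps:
S = 49 (S = 7² = 49)
c(U) = 0
H(X, V) = -42 (H(X, V) = 6 + 8*(-6) = 6 - 48 = -42)
c(57)/(-42225) + H(201, -200)/J(S, 120) = 0/(-42225) - 42/(35 - 1*120) = 0*(-1/42225) - 42/(35 - 120) = 0 - 42/(-85) = 0 - 42*(-1/85) = 0 + 42/85 = 42/85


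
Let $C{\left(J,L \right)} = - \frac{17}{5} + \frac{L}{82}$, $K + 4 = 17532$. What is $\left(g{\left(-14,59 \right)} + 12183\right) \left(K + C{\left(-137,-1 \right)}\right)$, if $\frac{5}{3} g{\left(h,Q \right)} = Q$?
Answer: $\frac{219475484226}{1025} \approx 2.1412 \cdot 10^{8}$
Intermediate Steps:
$K = 17528$ ($K = -4 + 17532 = 17528$)
$g{\left(h,Q \right)} = \frac{3 Q}{5}$
$C{\left(J,L \right)} = - \frac{17}{5} + \frac{L}{82}$ ($C{\left(J,L \right)} = \left(-17\right) \frac{1}{5} + L \frac{1}{82} = - \frac{17}{5} + \frac{L}{82}$)
$\left(g{\left(-14,59 \right)} + 12183\right) \left(K + C{\left(-137,-1 \right)}\right) = \left(\frac{3}{5} \cdot 59 + 12183\right) \left(17528 + \left(- \frac{17}{5} + \frac{1}{82} \left(-1\right)\right)\right) = \left(\frac{177}{5} + 12183\right) \left(17528 - \frac{1399}{410}\right) = \frac{61092 \left(17528 - \frac{1399}{410}\right)}{5} = \frac{61092}{5} \cdot \frac{7185081}{410} = \frac{219475484226}{1025}$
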